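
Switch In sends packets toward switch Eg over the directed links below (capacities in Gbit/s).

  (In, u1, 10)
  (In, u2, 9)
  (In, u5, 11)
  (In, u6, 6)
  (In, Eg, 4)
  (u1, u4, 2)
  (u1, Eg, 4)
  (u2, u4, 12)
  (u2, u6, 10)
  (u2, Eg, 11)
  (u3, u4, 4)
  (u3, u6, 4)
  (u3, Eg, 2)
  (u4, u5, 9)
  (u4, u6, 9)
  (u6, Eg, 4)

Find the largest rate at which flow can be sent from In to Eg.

Augment In→Eg: bottleneck 4, flow now 4.
Augment In→u1→Eg: bottleneck 4, flow now 8.
Augment In→u2→Eg: bottleneck 9, flow now 17.
Augment In→u6→Eg: bottleneck 4, flow now 21.
No augmenting path remains; maximum flow = 21.
In the residual graph, reachable from In: {In, u1, u4, u5, u6}.
Min-cut edges: In→u2 (9), In→Eg (4), u1→Eg (4), u6→Eg (4); capacity 9 + 4 + 4 + 4 = 21.
This cut is saturated, so no flow can exceed 21.

21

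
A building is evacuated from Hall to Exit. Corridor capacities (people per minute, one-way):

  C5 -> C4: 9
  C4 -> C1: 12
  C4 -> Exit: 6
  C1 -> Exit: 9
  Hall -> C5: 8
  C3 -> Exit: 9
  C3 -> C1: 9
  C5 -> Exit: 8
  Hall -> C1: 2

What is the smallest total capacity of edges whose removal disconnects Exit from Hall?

10

Augment Hall→C5→Exit: bottleneck 8, flow now 8.
Augment Hall→C1→Exit: bottleneck 2, flow now 10.
No augmenting path remains; maximum flow = 10.
By max-flow min-cut, the minimum cut capacity equals the max flow.
In the residual graph, reachable from Hall: {Hall}.
Min-cut edges: Hall→C5 (8), Hall→C1 (2); capacity 8 + 2 = 10.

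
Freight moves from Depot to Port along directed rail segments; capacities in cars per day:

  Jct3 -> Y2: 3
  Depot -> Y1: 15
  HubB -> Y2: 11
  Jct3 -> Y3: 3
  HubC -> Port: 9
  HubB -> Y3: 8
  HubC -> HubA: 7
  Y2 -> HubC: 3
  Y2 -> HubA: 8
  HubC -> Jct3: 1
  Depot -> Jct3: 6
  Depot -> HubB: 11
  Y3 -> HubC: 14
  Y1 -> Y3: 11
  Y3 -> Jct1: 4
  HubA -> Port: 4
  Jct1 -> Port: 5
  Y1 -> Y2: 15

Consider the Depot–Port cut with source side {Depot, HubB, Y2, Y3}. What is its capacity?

50

Edges leaving {Depot, HubB, Y2, Y3}: Depot→Jct3 (6), Depot→Y1 (15), Y2→HubA (8), Y2→HubC (3), Y3→Jct1 (4), Y3→HubC (14).
Cut capacity = 6 + 15 + 8 + 3 + 4 + 14 = 50.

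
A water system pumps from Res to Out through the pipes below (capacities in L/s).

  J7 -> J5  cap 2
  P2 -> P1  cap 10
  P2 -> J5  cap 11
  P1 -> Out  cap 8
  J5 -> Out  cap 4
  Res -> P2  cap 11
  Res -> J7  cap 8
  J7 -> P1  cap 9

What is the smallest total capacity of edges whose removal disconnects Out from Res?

12

Augment Res→P2→J5→Out: bottleneck 4, flow now 4.
Augment Res→P2→P1→Out: bottleneck 7, flow now 11.
Augment Res→J7→P1→Out: bottleneck 1, flow now 12.
No augmenting path remains; maximum flow = 12.
By max-flow min-cut, the minimum cut capacity equals the max flow.
In the residual graph, reachable from Res: {Res, P2, J7, J5, P1}.
Min-cut edges: J5→Out (4), P1→Out (8); capacity 4 + 8 = 12.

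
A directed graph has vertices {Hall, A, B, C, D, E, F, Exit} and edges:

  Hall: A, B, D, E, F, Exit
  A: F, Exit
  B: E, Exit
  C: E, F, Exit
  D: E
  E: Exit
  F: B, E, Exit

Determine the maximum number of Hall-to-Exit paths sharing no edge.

Assign every edge capacity 1; by Menger, the answer equals the max flow.
Path Hall→Exit (+1); total 1.
Path Hall→A→Exit (+1); total 2.
Path Hall→B→Exit (+1); total 3.
Path Hall→E→Exit (+1); total 4.
Path Hall→F→Exit (+1); total 5.
No residual Hall→Exit path; max flow = 5.
Certifying cut of size 5: {E→Exit, Hall→A, Hall→B, Hall→Exit, Hall→F}.

5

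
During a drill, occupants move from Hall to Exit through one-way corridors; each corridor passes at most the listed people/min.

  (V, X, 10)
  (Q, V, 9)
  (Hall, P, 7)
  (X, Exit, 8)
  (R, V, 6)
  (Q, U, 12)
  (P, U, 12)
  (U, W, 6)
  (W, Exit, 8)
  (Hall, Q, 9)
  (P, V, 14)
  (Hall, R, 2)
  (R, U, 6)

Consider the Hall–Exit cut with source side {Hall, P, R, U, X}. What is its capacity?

Edges leaving {Hall, P, R, U, X}: Hall→Q (9), P→V (14), R→V (6), U→W (6), X→Exit (8).
Cut capacity = 9 + 14 + 6 + 6 + 8 = 43.

43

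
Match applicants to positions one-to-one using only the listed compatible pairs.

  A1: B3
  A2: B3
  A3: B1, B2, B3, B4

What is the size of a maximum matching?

2

Unit-capacity flow: source→left, listed edges, right→sink; max matching = max flow.
Augmenting path A1→B3 (+1); matched 1.
Augmenting path A3→B1 (+1); matched 2.
No augmenting path remains; maximum matching = 2.
König certificate: {A3, B3} is a vertex cover of size 2 (every listed pair touches it), so no matching can be larger.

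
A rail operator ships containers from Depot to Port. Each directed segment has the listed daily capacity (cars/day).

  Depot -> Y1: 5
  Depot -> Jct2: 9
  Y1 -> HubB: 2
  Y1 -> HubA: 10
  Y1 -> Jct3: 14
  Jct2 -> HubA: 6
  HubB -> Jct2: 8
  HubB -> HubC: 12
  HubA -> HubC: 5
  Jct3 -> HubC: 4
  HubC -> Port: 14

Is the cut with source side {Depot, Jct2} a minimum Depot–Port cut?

No — its capacity is 11, but the minimum cut has capacity 10.

Given cut capacity: 5 + 6 = 11.
Augment Depot→Y1→HubB→HubC→Port: bottleneck 2, flow now 2.
Augment Depot→Y1→HubA→HubC→Port: bottleneck 3, flow now 5.
Augment Depot→Jct2→HubA→HubC→Port: bottleneck 2, flow now 7.
Augment Depot→Jct2→HubA→Y1→Jct3→HubC→Port: bottleneck 3, flow now 10. (uses reverse residual edge)
No augmenting path remains; maximum flow = 10.
In the residual graph, reachable from Depot: {Depot, Jct2, HubA}.
Min-cut edges: Depot→Y1 (5), HubA→HubC (5); capacity 5 + 5 = 10.
Cut capacity 11 exceeds the max flow 10, so it is not minimum.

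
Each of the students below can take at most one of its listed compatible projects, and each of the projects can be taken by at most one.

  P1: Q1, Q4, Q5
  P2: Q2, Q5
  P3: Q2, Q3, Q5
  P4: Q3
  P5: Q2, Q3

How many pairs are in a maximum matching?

Unit-capacity flow: source→left, listed edges, right→sink; max matching = max flow.
Augmenting path P1→Q1 (+1); matched 1.
Augmenting path P2→Q2 (+1); matched 2.
Augmenting path P3→Q3 (+1); matched 3.
Augmenting path P4→Q3→P3→Q5 (+1); matched 4.
No augmenting path remains; maximum matching = 4.
König certificate: {P1, Q2, Q3, Q5} is a vertex cover of size 4 (every listed pair touches it), so no matching can be larger.

4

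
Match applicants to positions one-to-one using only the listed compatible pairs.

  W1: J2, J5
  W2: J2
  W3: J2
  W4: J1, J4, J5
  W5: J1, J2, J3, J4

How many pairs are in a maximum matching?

Unit-capacity flow: source→left, listed edges, right→sink; max matching = max flow.
Augmenting path W1→J2 (+1); matched 1.
Augmenting path W4→J1 (+1); matched 2.
Augmenting path W5→J3 (+1); matched 3.
Augmenting path W2→J2→W1→J5 (+1); matched 4.
No augmenting path remains; maximum matching = 4.
König certificate: {W1, W4, W5, J2} is a vertex cover of size 4 (every listed pair touches it), so no matching can be larger.

4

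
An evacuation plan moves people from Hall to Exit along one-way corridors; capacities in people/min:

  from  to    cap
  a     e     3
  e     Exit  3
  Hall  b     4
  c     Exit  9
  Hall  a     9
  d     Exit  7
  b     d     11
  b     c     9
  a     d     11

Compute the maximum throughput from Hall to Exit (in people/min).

13

Augment Hall→a→d→Exit: bottleneck 7, flow now 7.
Augment Hall→a→e→Exit: bottleneck 2, flow now 9.
Augment Hall→b→c→Exit: bottleneck 4, flow now 13.
No augmenting path remains; maximum flow = 13.
In the residual graph, reachable from Hall: {Hall}.
Min-cut edges: Hall→a (9), Hall→b (4); capacity 9 + 4 = 13.
This cut is saturated, so no flow can exceed 13.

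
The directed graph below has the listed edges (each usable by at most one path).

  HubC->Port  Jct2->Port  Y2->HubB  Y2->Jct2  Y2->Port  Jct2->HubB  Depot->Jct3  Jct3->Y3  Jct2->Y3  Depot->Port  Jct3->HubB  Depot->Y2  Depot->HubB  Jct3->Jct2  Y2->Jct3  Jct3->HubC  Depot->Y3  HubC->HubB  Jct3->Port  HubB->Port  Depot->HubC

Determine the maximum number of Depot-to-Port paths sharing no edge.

5

Assign every edge capacity 1; by Menger, the answer equals the max flow.
Path Depot→Port (+1); total 1.
Path Depot→Y2→Port (+1); total 2.
Path Depot→Jct3→Port (+1); total 3.
Path Depot→HubC→Port (+1); total 4.
Path Depot→HubB→Port (+1); total 5.
No residual Depot→Port path; max flow = 5.
Certifying cut of size 5: {Depot→HubB, Depot→HubC, Depot→Jct3, Depot→Port, Depot→Y2}.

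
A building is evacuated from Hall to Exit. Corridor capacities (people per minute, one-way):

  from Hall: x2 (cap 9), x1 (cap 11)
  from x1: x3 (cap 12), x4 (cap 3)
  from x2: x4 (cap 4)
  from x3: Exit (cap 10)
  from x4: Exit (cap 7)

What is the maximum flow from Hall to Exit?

Augment Hall→x1→x3→Exit: bottleneck 10, flow now 10.
Augment Hall→x1→x4→Exit: bottleneck 1, flow now 11.
Augment Hall→x2→x4→Exit: bottleneck 4, flow now 15.
No augmenting path remains; maximum flow = 15.
In the residual graph, reachable from Hall: {Hall, x2}.
Min-cut edges: Hall→x1 (11), x2→x4 (4); capacity 11 + 4 = 15.
This cut is saturated, so no flow can exceed 15.

15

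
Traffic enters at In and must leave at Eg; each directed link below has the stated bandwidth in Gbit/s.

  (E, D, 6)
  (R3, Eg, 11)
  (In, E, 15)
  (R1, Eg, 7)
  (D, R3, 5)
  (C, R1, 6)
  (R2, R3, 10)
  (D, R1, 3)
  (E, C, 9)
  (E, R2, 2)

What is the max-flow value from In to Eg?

14

Augment In→E→D→R3→Eg: bottleneck 5, flow now 5.
Augment In→E→D→R1→Eg: bottleneck 1, flow now 6.
Augment In→E→C→R1→Eg: bottleneck 6, flow now 12.
Augment In→E→R2→R3→Eg: bottleneck 2, flow now 14.
No augmenting path remains; maximum flow = 14.
In the residual graph, reachable from In: {In, E, C}.
Min-cut edges: E→D (6), E→R2 (2), C→R1 (6); capacity 6 + 2 + 6 = 14.
This cut is saturated, so no flow can exceed 14.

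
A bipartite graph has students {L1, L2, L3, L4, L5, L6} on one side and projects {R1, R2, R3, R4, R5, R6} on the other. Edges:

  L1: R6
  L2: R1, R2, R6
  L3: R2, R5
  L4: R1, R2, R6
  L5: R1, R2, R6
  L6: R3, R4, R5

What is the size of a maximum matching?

5

Unit-capacity flow: source→left, listed edges, right→sink; max matching = max flow.
Augmenting path L1→R6 (+1); matched 1.
Augmenting path L2→R1 (+1); matched 2.
Augmenting path L3→R2 (+1); matched 3.
Augmenting path L6→R3 (+1); matched 4.
Augmenting path L4→R2→L3→R5 (+1); matched 5.
No augmenting path remains; maximum matching = 5.
König certificate: {L3, L6, R1, R2, R6} is a vertex cover of size 5 (every listed pair touches it), so no matching can be larger.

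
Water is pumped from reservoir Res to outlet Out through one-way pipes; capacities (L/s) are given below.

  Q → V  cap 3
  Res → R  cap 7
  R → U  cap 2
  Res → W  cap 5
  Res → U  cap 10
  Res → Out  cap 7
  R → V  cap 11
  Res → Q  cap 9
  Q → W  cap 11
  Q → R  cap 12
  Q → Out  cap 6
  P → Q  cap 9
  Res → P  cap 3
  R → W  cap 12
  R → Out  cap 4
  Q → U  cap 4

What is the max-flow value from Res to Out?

Augment Res→Out: bottleneck 7, flow now 7.
Augment Res→Q→Out: bottleneck 6, flow now 13.
Augment Res→R→Out: bottleneck 4, flow now 17.
No augmenting path remains; maximum flow = 17.
In the residual graph, reachable from Res: {Res, P, Q, R, U, V, W}.
Min-cut edges: Res→Out (7), Q→Out (6), R→Out (4); capacity 7 + 6 + 4 = 17.
This cut is saturated, so no flow can exceed 17.

17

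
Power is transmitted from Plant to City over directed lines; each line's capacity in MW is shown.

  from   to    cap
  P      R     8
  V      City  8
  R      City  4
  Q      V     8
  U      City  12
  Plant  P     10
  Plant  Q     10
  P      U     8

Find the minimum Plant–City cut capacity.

18

Augment Plant→P→R→City: bottleneck 4, flow now 4.
Augment Plant→P→U→City: bottleneck 6, flow now 10.
Augment Plant→Q→V→City: bottleneck 8, flow now 18.
No augmenting path remains; maximum flow = 18.
By max-flow min-cut, the minimum cut capacity equals the max flow.
In the residual graph, reachable from Plant: {Plant, Q}.
Min-cut edges: Plant→P (10), Q→V (8); capacity 10 + 8 = 18.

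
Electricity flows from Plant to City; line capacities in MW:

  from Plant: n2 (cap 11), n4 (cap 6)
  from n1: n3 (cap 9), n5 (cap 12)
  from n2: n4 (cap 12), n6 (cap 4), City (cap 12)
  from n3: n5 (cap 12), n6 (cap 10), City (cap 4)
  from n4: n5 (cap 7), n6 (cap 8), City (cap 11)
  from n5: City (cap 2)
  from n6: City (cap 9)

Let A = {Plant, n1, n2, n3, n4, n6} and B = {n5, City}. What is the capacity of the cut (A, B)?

Edges leaving {Plant, n1, n2, n3, n4, n6}: n1→n5 (12), n2→City (12), n3→n5 (12), n3→City (4), n4→n5 (7), n4→City (11), n6→City (9).
Cut capacity = 12 + 12 + 12 + 4 + 7 + 11 + 9 = 67.

67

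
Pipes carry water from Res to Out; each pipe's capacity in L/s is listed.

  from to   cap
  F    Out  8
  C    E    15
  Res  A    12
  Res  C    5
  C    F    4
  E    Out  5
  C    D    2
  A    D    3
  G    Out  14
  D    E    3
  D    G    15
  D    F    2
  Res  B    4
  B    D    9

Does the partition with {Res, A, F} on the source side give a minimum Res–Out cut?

Given cut capacity: 4 + 5 + 3 + 8 = 20.
Augment Res→C→E→Out: bottleneck 5, flow now 5.
Augment Res→A→D→F→Out: bottleneck 2, flow now 7.
Augment Res→A→D→G→Out: bottleneck 1, flow now 8.
Augment Res→B→D→G→Out: bottleneck 4, flow now 12.
No augmenting path remains; maximum flow = 12.
In the residual graph, reachable from Res: {Res, A}.
Min-cut edges: Res→B (4), Res→C (5), A→D (3); capacity 4 + 5 + 3 = 12.
Cut capacity 20 exceeds the max flow 12, so it is not minimum.

No — its capacity is 20, but the minimum cut has capacity 12.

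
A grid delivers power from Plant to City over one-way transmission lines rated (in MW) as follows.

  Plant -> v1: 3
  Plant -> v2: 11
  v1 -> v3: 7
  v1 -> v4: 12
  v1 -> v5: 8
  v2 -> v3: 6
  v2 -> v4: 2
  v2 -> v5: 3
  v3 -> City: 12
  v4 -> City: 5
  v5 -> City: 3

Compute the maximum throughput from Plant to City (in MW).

14

Augment Plant→v1→v3→City: bottleneck 3, flow now 3.
Augment Plant→v2→v3→City: bottleneck 6, flow now 9.
Augment Plant→v2→v4→City: bottleneck 2, flow now 11.
Augment Plant→v2→v5→City: bottleneck 3, flow now 14.
No augmenting path remains; maximum flow = 14.
In the residual graph, reachable from Plant: {Plant}.
Min-cut edges: Plant→v1 (3), Plant→v2 (11); capacity 3 + 11 = 14.
This cut is saturated, so no flow can exceed 14.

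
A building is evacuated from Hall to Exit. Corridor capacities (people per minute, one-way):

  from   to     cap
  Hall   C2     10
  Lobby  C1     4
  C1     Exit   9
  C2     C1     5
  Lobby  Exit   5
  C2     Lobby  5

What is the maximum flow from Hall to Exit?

10

Augment Hall→C2→Lobby→Exit: bottleneck 5, flow now 5.
Augment Hall→C2→C1→Exit: bottleneck 5, flow now 10.
No augmenting path remains; maximum flow = 10.
In the residual graph, reachable from Hall: {Hall}.
Min-cut edges: Hall→C2 (10); capacity 10 = 10.
This cut is saturated, so no flow can exceed 10.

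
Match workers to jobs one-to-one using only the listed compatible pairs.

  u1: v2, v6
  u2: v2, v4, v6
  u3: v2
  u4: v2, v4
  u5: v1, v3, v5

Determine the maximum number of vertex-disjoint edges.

4

Unit-capacity flow: source→left, listed edges, right→sink; max matching = max flow.
Augmenting path u1→v2 (+1); matched 1.
Augmenting path u2→v4 (+1); matched 2.
Augmenting path u5→v1 (+1); matched 3.
Augmenting path u3→v2→u1→v6 (+1); matched 4.
No augmenting path remains; maximum matching = 4.
König certificate: {u5, v2, v4, v6} is a vertex cover of size 4 (every listed pair touches it), so no matching can be larger.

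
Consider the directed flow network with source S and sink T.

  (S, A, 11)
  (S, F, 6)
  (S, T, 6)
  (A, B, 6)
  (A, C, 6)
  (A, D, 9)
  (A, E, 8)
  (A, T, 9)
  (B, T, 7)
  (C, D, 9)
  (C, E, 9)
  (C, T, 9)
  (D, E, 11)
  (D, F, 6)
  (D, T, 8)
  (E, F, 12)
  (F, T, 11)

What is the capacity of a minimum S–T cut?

Augment S→T: bottleneck 6, flow now 6.
Augment S→A→T: bottleneck 9, flow now 15.
Augment S→F→T: bottleneck 6, flow now 21.
Augment S→A→B→T: bottleneck 2, flow now 23.
No augmenting path remains; maximum flow = 23.
By max-flow min-cut, the minimum cut capacity equals the max flow.
In the residual graph, reachable from S: {S}.
Min-cut edges: S→A (11), S→F (6), S→T (6); capacity 11 + 6 + 6 = 23.

23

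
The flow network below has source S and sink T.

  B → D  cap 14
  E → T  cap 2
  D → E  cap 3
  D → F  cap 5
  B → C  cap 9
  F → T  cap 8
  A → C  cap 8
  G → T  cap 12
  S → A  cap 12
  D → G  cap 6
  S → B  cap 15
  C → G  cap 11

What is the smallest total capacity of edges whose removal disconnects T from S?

19

Augment S→A→C→G→T: bottleneck 8, flow now 8.
Augment S→B→C→G→T: bottleneck 3, flow now 11.
Augment S→B→D→E→T: bottleneck 2, flow now 13.
Augment S→B→D→F→T: bottleneck 5, flow now 18.
Augment S→B→D→G→T: bottleneck 1, flow now 19.
No augmenting path remains; maximum flow = 19.
By max-flow min-cut, the minimum cut capacity equals the max flow.
In the residual graph, reachable from S: {S, A, B, C, D, E, G}.
Min-cut edges: D→F (5), E→T (2), G→T (12); capacity 5 + 2 + 12 = 19.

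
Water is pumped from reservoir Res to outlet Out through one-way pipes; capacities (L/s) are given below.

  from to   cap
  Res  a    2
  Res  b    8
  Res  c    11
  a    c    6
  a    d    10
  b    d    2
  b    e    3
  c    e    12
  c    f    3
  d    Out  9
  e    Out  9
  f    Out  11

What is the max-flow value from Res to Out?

Augment Res→a→d→Out: bottleneck 2, flow now 2.
Augment Res→b→d→Out: bottleneck 2, flow now 4.
Augment Res→b→e→Out: bottleneck 3, flow now 7.
Augment Res→c→e→Out: bottleneck 6, flow now 13.
Augment Res→c→f→Out: bottleneck 3, flow now 16.
No augmenting path remains; maximum flow = 16.
In the residual graph, reachable from Res: {Res, b, c, e}.
Min-cut edges: Res→a (2), b→d (2), c→f (3), e→Out (9); capacity 2 + 2 + 3 + 9 = 16.
This cut is saturated, so no flow can exceed 16.

16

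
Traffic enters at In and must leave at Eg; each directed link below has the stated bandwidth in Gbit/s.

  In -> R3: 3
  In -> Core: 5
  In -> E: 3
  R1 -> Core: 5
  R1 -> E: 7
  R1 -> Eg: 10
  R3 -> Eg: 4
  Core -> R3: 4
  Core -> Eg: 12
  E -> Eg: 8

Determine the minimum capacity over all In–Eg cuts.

Augment In→R3→Eg: bottleneck 3, flow now 3.
Augment In→Core→Eg: bottleneck 5, flow now 8.
Augment In→E→Eg: bottleneck 3, flow now 11.
No augmenting path remains; maximum flow = 11.
By max-flow min-cut, the minimum cut capacity equals the max flow.
In the residual graph, reachable from In: {In}.
Min-cut edges: In→R3 (3), In→Core (5), In→E (3); capacity 3 + 5 + 3 = 11.

11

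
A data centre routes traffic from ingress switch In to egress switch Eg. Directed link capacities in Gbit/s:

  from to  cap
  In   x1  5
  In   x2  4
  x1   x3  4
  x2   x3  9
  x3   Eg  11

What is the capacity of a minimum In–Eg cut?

8

Augment In→x1→x3→Eg: bottleneck 4, flow now 4.
Augment In→x2→x3→Eg: bottleneck 4, flow now 8.
No augmenting path remains; maximum flow = 8.
By max-flow min-cut, the minimum cut capacity equals the max flow.
In the residual graph, reachable from In: {In, x1}.
Min-cut edges: In→x2 (4), x1→x3 (4); capacity 4 + 4 = 8.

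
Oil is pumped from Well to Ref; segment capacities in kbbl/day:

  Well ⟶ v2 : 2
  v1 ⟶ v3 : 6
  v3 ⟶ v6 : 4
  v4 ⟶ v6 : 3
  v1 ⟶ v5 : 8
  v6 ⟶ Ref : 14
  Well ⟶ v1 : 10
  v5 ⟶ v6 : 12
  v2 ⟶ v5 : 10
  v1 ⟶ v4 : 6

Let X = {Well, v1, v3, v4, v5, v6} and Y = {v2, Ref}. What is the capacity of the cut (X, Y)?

16

Edges leaving {Well, v1, v3, v4, v5, v6}: Well→v2 (2), v6→Ref (14).
Cut capacity = 2 + 14 = 16.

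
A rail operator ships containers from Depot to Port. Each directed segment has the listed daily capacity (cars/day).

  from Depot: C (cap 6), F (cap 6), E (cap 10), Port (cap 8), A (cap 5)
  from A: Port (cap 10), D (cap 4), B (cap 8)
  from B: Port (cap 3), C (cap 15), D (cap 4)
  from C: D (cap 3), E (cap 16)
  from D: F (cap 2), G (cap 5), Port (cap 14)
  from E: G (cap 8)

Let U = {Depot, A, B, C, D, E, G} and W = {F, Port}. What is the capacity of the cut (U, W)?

43

Edges leaving {Depot, A, B, C, D, E, G}: Depot→F (6), Depot→Port (8), A→Port (10), B→Port (3), D→F (2), D→Port (14).
Cut capacity = 6 + 8 + 10 + 3 + 2 + 14 = 43.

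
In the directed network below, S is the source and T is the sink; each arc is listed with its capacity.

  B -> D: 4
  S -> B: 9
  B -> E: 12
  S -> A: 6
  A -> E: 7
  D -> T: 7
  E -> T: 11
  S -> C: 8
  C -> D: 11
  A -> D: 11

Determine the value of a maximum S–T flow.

Augment S→A→D→T: bottleneck 6, flow now 6.
Augment S→B→D→T: bottleneck 1, flow now 7.
Augment S→B→E→T: bottleneck 8, flow now 15.
Augment S→C→D→A→E→T: bottleneck 3, flow now 18. (uses reverse residual edge)
No augmenting path remains; maximum flow = 18.
In the residual graph, reachable from S: {S, A, B, C, D, E}.
Min-cut edges: D→T (7), E→T (11); capacity 7 + 11 = 18.
This cut is saturated, so no flow can exceed 18.

18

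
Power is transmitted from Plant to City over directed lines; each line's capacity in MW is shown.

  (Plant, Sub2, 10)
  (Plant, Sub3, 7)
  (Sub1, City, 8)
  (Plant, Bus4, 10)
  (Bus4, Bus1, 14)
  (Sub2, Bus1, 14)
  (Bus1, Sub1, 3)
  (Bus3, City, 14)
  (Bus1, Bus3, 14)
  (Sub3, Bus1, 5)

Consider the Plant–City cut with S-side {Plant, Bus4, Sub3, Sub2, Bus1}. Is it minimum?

Given cut capacity: 14 + 3 = 17.
Augment Plant→Bus4→Bus1→Bus3→City: bottleneck 10, flow now 10.
Augment Plant→Sub3→Bus1→Bus3→City: bottleneck 4, flow now 14.
Augment Plant→Sub3→Bus1→Sub1→City: bottleneck 1, flow now 15.
Augment Plant→Sub2→Bus1→Sub1→City: bottleneck 2, flow now 17.
No augmenting path remains; maximum flow = 17.
Cut capacity 17 equals the max flow, so it is a minimum cut.

Yes — it is a minimum cut (capacity 17).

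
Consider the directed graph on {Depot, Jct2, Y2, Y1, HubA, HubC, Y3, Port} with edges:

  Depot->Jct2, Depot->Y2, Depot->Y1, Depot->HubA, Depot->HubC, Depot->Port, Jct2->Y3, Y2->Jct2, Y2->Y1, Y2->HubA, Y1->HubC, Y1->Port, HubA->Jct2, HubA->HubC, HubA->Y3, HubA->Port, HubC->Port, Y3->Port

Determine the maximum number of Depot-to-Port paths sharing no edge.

Assign every edge capacity 1; by Menger, the answer equals the max flow.
Path Depot→Port (+1); total 1.
Path Depot→Y1→Port (+1); total 2.
Path Depot→HubA→Port (+1); total 3.
Path Depot→HubC→Port (+1); total 4.
Path Depot→Jct2→Y3→Port (+1); total 5.
No residual Depot→Port path; max flow = 5.
Certifying cut of size 5: {Depot→Port, HubA→Port, HubC→Port, Y1→Port, Y3→Port}.

5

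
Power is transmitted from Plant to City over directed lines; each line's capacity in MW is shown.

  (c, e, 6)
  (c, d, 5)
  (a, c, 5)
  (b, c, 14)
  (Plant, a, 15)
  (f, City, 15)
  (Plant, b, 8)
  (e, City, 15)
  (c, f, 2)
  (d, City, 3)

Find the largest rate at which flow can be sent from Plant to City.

Augment Plant→a→c→d→City: bottleneck 3, flow now 3.
Augment Plant→a→c→e→City: bottleneck 2, flow now 5.
Augment Plant→b→c→e→City: bottleneck 4, flow now 9.
Augment Plant→b→c→f→City: bottleneck 2, flow now 11.
No augmenting path remains; maximum flow = 11.
In the residual graph, reachable from Plant: {Plant, a, b, c, d}.
Min-cut edges: c→e (6), c→f (2), d→City (3); capacity 6 + 2 + 3 = 11.
This cut is saturated, so no flow can exceed 11.

11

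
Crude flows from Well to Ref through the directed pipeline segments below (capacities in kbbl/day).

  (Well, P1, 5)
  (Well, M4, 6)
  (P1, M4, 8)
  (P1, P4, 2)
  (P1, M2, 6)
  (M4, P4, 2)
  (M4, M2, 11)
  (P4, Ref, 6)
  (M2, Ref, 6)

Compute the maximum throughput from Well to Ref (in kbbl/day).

10

Augment Well→P1→P4→Ref: bottleneck 2, flow now 2.
Augment Well→P1→M2→Ref: bottleneck 3, flow now 5.
Augment Well→M4→P4→Ref: bottleneck 2, flow now 7.
Augment Well→M4→M2→Ref: bottleneck 3, flow now 10.
No augmenting path remains; maximum flow = 10.
In the residual graph, reachable from Well: {Well, P1, M4, M2}.
Min-cut edges: P1→P4 (2), M4→P4 (2), M2→Ref (6); capacity 2 + 2 + 6 = 10.
This cut is saturated, so no flow can exceed 10.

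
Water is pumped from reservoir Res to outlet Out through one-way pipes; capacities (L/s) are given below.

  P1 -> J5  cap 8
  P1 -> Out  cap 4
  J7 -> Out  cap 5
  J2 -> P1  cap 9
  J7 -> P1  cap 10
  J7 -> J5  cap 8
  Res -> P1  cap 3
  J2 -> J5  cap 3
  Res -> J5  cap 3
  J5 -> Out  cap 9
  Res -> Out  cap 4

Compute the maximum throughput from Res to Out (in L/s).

Augment Res→Out: bottleneck 4, flow now 4.
Augment Res→P1→Out: bottleneck 3, flow now 7.
Augment Res→J5→Out: bottleneck 3, flow now 10.
No augmenting path remains; maximum flow = 10.
In the residual graph, reachable from Res: {Res}.
Min-cut edges: Res→P1 (3), Res→J5 (3), Res→Out (4); capacity 3 + 3 + 4 = 10.
This cut is saturated, so no flow can exceed 10.

10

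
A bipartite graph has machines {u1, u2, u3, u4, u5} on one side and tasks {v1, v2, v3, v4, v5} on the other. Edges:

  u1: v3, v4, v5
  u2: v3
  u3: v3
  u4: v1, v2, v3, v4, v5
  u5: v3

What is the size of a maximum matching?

3

Unit-capacity flow: source→left, listed edges, right→sink; max matching = max flow.
Augmenting path u1→v3 (+1); matched 1.
Augmenting path u4→v1 (+1); matched 2.
Augmenting path u2→v3→u1→v4 (+1); matched 3.
No augmenting path remains; maximum matching = 3.
König certificate: {u1, u4, v3} is a vertex cover of size 3 (every listed pair touches it), so no matching can be larger.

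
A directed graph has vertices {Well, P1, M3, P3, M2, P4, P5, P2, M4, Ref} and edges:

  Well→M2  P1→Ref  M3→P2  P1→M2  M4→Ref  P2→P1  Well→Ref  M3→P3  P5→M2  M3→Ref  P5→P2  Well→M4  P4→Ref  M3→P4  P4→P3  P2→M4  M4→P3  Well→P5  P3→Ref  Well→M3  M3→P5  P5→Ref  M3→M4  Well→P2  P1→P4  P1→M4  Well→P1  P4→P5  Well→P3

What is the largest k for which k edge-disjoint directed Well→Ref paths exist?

7

Assign every edge capacity 1; by Menger, the answer equals the max flow.
Path Well→Ref (+1); total 1.
Path Well→P1→Ref (+1); total 2.
Path Well→M3→Ref (+1); total 3.
Path Well→P3→Ref (+1); total 4.
Path Well→P5→Ref (+1); total 5.
Path Well→M4→Ref (+1); total 6.
Path Well→P2→P1→P4→Ref (+1); total 7.
No residual Well→Ref path; max flow = 7.
Certifying cut of size 7: {Well→M3, Well→M4, Well→P1, Well→P2, Well→P3, Well→P5, Well→Ref}.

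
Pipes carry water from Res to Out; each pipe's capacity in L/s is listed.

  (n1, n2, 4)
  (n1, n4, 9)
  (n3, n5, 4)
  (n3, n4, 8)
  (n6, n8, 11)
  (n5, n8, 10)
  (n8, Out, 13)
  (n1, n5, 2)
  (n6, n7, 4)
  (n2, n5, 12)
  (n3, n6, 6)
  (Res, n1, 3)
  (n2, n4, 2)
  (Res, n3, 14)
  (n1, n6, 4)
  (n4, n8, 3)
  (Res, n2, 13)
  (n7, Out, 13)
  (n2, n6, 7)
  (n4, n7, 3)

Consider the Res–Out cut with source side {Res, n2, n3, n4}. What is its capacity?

38

Edges leaving {Res, n2, n3, n4}: Res→n1 (3), n2→n5 (12), n2→n6 (7), n3→n5 (4), n3→n6 (6), n4→n7 (3), n4→n8 (3).
Cut capacity = 3 + 12 + 7 + 4 + 6 + 3 + 3 = 38.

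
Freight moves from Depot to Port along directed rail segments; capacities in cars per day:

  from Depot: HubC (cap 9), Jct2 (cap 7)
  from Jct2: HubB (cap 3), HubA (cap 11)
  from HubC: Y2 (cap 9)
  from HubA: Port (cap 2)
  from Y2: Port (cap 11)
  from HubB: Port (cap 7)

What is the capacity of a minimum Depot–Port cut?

14

Augment Depot→Jct2→HubA→Port: bottleneck 2, flow now 2.
Augment Depot→Jct2→HubB→Port: bottleneck 3, flow now 5.
Augment Depot→HubC→Y2→Port: bottleneck 9, flow now 14.
No augmenting path remains; maximum flow = 14.
By max-flow min-cut, the minimum cut capacity equals the max flow.
In the residual graph, reachable from Depot: {Depot, Jct2, HubA}.
Min-cut edges: Depot→HubC (9), Jct2→HubB (3), HubA→Port (2); capacity 9 + 3 + 2 = 14.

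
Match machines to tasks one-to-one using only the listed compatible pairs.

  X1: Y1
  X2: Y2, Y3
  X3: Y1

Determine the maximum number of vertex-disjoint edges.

Unit-capacity flow: source→left, listed edges, right→sink; max matching = max flow.
Augmenting path X1→Y1 (+1); matched 1.
Augmenting path X2→Y2 (+1); matched 2.
No augmenting path remains; maximum matching = 2.
König certificate: {X2, Y1} is a vertex cover of size 2 (every listed pair touches it), so no matching can be larger.

2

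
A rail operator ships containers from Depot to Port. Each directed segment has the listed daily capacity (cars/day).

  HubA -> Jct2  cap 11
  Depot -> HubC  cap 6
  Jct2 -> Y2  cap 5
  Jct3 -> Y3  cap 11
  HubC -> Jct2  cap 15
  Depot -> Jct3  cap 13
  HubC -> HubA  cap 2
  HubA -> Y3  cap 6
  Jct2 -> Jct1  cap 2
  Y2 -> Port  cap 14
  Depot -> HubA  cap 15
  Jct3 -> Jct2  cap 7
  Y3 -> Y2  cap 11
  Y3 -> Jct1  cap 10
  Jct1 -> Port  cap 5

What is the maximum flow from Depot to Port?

19

Augment Depot→HubC→Jct2→Y2→Port: bottleneck 5, flow now 5.
Augment Depot→HubC→Jct2→Jct1→Port: bottleneck 1, flow now 6.
Augment Depot→Jct3→Jct2→Jct1→Port: bottleneck 1, flow now 7.
Augment Depot→Jct3→Y3→Y2→Port: bottleneck 9, flow now 16.
Augment Depot→Jct3→Y3→Jct1→Port: bottleneck 2, flow now 18.
Augment Depot→HubA→Y3→Jct1→Port: bottleneck 1, flow now 19.
No augmenting path remains; maximum flow = 19.
In the residual graph, reachable from Depot: {Depot, HubC, Jct3, HubA, Jct2, Y3, Y2, Jct1}.
Min-cut edges: Y2→Port (14), Jct1→Port (5); capacity 14 + 5 = 19.
This cut is saturated, so no flow can exceed 19.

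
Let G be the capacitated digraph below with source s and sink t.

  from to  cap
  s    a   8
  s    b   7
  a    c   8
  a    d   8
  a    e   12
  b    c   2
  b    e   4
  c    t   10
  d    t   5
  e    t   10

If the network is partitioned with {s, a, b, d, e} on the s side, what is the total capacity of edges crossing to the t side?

25

Edges leaving {s, a, b, d, e}: a→c (8), b→c (2), d→t (5), e→t (10).
Cut capacity = 8 + 2 + 5 + 10 = 25.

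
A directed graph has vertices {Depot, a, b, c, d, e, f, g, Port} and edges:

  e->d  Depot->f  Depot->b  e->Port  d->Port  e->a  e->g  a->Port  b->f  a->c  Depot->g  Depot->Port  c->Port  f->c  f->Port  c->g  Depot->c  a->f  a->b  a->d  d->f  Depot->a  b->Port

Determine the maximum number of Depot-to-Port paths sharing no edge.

5

Assign every edge capacity 1; by Menger, the answer equals the max flow.
Path Depot→Port (+1); total 1.
Path Depot→a→Port (+1); total 2.
Path Depot→b→Port (+1); total 3.
Path Depot→c→Port (+1); total 4.
Path Depot→f→Port (+1); total 5.
No residual Depot→Port path; max flow = 5.
Certifying cut of size 5: {Depot→Port, Depot→a, Depot→b, Depot→c, Depot→f}.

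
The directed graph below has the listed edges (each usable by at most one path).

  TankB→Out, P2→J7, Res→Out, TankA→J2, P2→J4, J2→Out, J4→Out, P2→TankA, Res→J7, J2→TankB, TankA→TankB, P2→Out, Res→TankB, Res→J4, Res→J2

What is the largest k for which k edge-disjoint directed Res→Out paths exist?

4

Assign every edge capacity 1; by Menger, the answer equals the max flow.
Path Res→Out (+1); total 1.
Path Res→J4→Out (+1); total 2.
Path Res→J2→Out (+1); total 3.
Path Res→TankB→Out (+1); total 4.
No residual Res→Out path; max flow = 4.
Certifying cut of size 4: {Res→J2, Res→J4, Res→Out, Res→TankB}.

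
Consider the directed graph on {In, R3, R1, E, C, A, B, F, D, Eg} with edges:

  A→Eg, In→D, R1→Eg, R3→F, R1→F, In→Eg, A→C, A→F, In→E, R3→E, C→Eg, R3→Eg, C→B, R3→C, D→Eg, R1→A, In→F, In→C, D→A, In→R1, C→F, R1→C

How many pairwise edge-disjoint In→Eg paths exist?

4

Assign every edge capacity 1; by Menger, the answer equals the max flow.
Path In→Eg (+1); total 1.
Path In→R1→Eg (+1); total 2.
Path In→C→Eg (+1); total 3.
Path In→D→Eg (+1); total 4.
No residual In→Eg path; max flow = 4.
Certifying cut of size 4: {In→C, In→D, In→Eg, In→R1}.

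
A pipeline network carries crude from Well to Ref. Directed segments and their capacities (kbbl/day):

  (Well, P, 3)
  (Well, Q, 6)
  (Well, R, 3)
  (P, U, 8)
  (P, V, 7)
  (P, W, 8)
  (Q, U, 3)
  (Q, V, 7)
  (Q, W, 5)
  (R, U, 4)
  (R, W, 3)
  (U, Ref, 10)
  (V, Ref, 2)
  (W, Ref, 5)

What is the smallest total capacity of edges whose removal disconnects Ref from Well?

Augment Well→P→U→Ref: bottleneck 3, flow now 3.
Augment Well→Q→U→Ref: bottleneck 3, flow now 6.
Augment Well→Q→V→Ref: bottleneck 2, flow now 8.
Augment Well→Q→W→Ref: bottleneck 1, flow now 9.
Augment Well→R→U→Ref: bottleneck 3, flow now 12.
No augmenting path remains; maximum flow = 12.
By max-flow min-cut, the minimum cut capacity equals the max flow.
In the residual graph, reachable from Well: {Well}.
Min-cut edges: Well→P (3), Well→Q (6), Well→R (3); capacity 3 + 6 + 3 = 12.

12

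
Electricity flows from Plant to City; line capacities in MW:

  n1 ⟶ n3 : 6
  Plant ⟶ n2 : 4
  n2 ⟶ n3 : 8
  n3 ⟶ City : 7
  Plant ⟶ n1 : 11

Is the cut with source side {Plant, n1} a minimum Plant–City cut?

Given cut capacity: 4 + 6 = 10.
Augment Plant→n1→n3→City: bottleneck 6, flow now 6.
Augment Plant→n2→n3→City: bottleneck 1, flow now 7.
No augmenting path remains; maximum flow = 7.
In the residual graph, reachable from Plant: {Plant, n1, n2, n3}.
Min-cut edges: n3→City (7); capacity 7 = 7.
Cut capacity 10 exceeds the max flow 7, so it is not minimum.

No — its capacity is 10, but the minimum cut has capacity 7.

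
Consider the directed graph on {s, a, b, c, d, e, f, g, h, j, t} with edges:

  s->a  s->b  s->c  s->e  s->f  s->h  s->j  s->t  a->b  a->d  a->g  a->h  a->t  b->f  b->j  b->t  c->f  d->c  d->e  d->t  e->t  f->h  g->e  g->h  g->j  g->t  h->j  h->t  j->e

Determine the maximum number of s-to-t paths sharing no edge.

5

Assign every edge capacity 1; by Menger, the answer equals the max flow.
Path s→t (+1); total 1.
Path s→a→t (+1); total 2.
Path s→b→t (+1); total 3.
Path s→e→t (+1); total 4.
Path s→h→t (+1); total 5.
No residual s→t path; max flow = 5.
Certifying cut of size 5: {e→t, h→t, s→a, s→b, s→t}.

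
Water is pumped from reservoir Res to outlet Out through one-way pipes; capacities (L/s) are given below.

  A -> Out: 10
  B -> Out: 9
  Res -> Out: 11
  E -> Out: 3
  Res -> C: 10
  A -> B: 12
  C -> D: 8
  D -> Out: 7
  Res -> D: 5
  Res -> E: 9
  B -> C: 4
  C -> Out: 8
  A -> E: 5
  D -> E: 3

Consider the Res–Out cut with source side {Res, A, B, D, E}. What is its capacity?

54

Edges leaving {Res, A, B, D, E}: Res→C (10), Res→Out (11), A→Out (10), B→C (4), B→Out (9), D→Out (7), E→Out (3).
Cut capacity = 10 + 11 + 10 + 4 + 9 + 7 + 3 = 54.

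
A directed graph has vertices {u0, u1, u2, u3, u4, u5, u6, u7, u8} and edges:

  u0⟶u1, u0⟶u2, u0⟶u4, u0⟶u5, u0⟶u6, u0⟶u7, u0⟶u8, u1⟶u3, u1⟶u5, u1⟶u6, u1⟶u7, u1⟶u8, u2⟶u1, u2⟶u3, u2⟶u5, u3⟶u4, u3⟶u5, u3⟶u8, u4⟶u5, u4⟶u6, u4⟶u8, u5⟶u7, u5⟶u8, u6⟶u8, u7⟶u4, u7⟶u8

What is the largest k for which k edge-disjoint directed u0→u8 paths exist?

Assign every edge capacity 1; by Menger, the answer equals the max flow.
Path u0→u8 (+1); total 1.
Path u0→u1→u8 (+1); total 2.
Path u0→u4→u8 (+1); total 3.
Path u0→u5→u8 (+1); total 4.
Path u0→u6→u8 (+1); total 5.
Path u0→u7→u8 (+1); total 6.
Path u0→u2→u3→u8 (+1); total 7.
No residual u0→u8 path; max flow = 7.
Certifying cut of size 7: {u0→u1, u0→u2, u0→u4, u0→u5, u0→u6, u0→u7, u0→u8}.

7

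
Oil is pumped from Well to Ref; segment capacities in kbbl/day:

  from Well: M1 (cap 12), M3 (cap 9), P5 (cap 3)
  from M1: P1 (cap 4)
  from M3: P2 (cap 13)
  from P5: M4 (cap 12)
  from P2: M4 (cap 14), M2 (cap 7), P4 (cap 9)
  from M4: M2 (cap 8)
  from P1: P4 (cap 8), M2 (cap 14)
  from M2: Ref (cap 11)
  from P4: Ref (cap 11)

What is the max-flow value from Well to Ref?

16

Augment Well→M1→P1→M2→Ref: bottleneck 4, flow now 4.
Augment Well→M3→P2→M2→Ref: bottleneck 7, flow now 11.
Augment Well→M3→P2→P4→Ref: bottleneck 2, flow now 13.
Augment Well→P5→M4→M2→P2→P4→Ref: bottleneck 3, flow now 16. (uses reverse residual edge)
No augmenting path remains; maximum flow = 16.
In the residual graph, reachable from Well: {Well, M1}.
Min-cut edges: Well→M3 (9), Well→P5 (3), M1→P1 (4); capacity 9 + 3 + 4 = 16.
This cut is saturated, so no flow can exceed 16.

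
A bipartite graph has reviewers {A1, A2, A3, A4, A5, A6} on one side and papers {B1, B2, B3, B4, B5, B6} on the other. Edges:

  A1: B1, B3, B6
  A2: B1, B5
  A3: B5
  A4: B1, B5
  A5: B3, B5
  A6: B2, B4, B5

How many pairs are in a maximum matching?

Unit-capacity flow: source→left, listed edges, right→sink; max matching = max flow.
Augmenting path A1→B1 (+1); matched 1.
Augmenting path A2→B5 (+1); matched 2.
Augmenting path A5→B3 (+1); matched 3.
Augmenting path A6→B2 (+1); matched 4.
Augmenting path A4→B1→A1→B6 (+1); matched 5.
No augmenting path remains; maximum matching = 5.
König certificate: {A1, A5, A6, B1, B5} is a vertex cover of size 5 (every listed pair touches it), so no matching can be larger.

5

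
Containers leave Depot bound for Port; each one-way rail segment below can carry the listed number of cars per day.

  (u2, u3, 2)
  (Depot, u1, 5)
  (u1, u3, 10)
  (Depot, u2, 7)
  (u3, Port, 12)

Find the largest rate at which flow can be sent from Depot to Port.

Augment Depot→u1→u3→Port: bottleneck 5, flow now 5.
Augment Depot→u2→u3→Port: bottleneck 2, flow now 7.
No augmenting path remains; maximum flow = 7.
In the residual graph, reachable from Depot: {Depot, u2}.
Min-cut edges: Depot→u1 (5), u2→u3 (2); capacity 5 + 2 = 7.
This cut is saturated, so no flow can exceed 7.

7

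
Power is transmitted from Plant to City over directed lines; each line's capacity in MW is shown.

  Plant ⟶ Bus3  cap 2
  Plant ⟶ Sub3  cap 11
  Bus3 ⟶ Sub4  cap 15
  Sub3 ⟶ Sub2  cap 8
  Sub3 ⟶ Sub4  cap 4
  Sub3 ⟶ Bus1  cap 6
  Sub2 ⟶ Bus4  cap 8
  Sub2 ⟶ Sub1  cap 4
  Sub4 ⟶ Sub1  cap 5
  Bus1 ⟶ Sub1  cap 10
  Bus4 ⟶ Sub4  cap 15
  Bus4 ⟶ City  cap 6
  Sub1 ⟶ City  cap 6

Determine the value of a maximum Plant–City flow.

12

Augment Plant→Bus3→Sub4→Sub1→City: bottleneck 2, flow now 2.
Augment Plant→Sub3→Sub2→Bus4→City: bottleneck 6, flow now 8.
Augment Plant→Sub3→Sub2→Sub1→City: bottleneck 2, flow now 10.
Augment Plant→Sub3→Sub4→Sub1→City: bottleneck 2, flow now 12.
No augmenting path remains; maximum flow = 12.
In the residual graph, reachable from Plant: {Plant, Bus3, Sub3, Sub2, Sub4, Bus1, Bus4, Sub1}.
Min-cut edges: Bus4→City (6), Sub1→City (6); capacity 6 + 6 = 12.
This cut is saturated, so no flow can exceed 12.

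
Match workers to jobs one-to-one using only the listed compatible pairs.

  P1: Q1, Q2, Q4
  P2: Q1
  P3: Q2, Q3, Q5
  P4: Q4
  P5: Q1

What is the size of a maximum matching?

Unit-capacity flow: source→left, listed edges, right→sink; max matching = max flow.
Augmenting path P1→Q1 (+1); matched 1.
Augmenting path P3→Q2 (+1); matched 2.
Augmenting path P4→Q4 (+1); matched 3.
Augmenting path P2→Q1→P1→Q2→P3→Q3 (+1); matched 4.
No augmenting path remains; maximum matching = 4.
König certificate: {P1, P3, P4, Q1} is a vertex cover of size 4 (every listed pair touches it), so no matching can be larger.

4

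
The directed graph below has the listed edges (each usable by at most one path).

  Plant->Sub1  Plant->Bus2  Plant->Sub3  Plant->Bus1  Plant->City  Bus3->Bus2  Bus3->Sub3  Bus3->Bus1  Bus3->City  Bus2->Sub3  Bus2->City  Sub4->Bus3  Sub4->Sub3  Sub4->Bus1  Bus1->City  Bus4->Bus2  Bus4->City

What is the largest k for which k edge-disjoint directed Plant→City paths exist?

Assign every edge capacity 1; by Menger, the answer equals the max flow.
Path Plant→City (+1); total 1.
Path Plant→Bus2→City (+1); total 2.
Path Plant→Bus1→City (+1); total 3.
No residual Plant→City path; max flow = 3.
Certifying cut of size 3: {Plant→Bus1, Plant→Bus2, Plant→City}.

3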